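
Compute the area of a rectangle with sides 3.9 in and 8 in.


Shape: rectangle
Length l = 3.9 in, Width w = 8 in
Formula: A = l * w
A = 3.9 * 8
A = 31.2
31.2 in^2


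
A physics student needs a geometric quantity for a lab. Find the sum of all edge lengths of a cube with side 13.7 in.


Shape: cube
Side s = 13.7 in
A cube has 12 edges, all equal.
Formula: total edge length = 12 * s
Total = 12 * 13.7
Total = 164.4
164.4 in


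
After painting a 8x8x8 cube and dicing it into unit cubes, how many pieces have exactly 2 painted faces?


Large cube: 8 x 8 x 8, cut into unit cubes.
n = 8, so n - 2 = 6
Cubes with 2 painted faces lie along the edges, excluding corners.
A cube has 12 edges; each contributes (n - 2) = 6 such cubes.
Count = 12 * 6 = 72
72 unit cubes


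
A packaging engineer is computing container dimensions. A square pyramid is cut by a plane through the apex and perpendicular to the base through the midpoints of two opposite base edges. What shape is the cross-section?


Solid: square pyramid
Cutting plane: through the apex and perpendicular to the base through the midpoints of two opposite base edges
Visualize the intersection of the plane with the solid's surface.
The boundary of the cut region is a isosceles triangle.
isosceles triangle


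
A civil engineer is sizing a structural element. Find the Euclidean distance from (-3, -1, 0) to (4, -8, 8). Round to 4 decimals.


3D distance between two points
P1 = (-3, -1, 0), P2 = (4, -8, 8)
Formula: d = sqrt((x2-x1)^2 + (y2-y1)^2 + (z2-z1)^2)
dx = 4 - -3 = 7
dy = -8 - -1 = -7
dz = 8 - 0 = 8
dx^2 + dy^2 + dz^2 = 49 + 49 + 64 = 162
d = sqrt(162)
d = 12.7279
12.7279 units


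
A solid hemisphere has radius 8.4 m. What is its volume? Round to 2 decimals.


Shape: hemisphere (half of a sphere)
Radius r = 8.4 m
Formula: V = (1/2) * (4/3) * pi * r^3 = (2/3) * pi * r^3
r^3 = 592.704
(2/3) * 592.704 = 395.136
V = 395.136 * pi
V = 1241.36
1241.36 m^3


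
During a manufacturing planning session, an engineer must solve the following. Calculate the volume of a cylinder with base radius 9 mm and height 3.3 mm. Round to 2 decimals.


Shape: cylinder
Radius r = 9 mm, Height h = 3.3 mm
Formula: V = pi * r^2 * h
r^2 = 81
V = pi * 81 * 3.3
V = 267.3 * pi
V = 839.75
839.75 mm^3


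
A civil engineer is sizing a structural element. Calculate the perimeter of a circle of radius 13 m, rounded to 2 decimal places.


Shape: circle
Radius r = 13 m
Formula: C = 2 * pi * r
C = 2 * pi * 13
C = 26 * pi
C = 81.68
81.68 m


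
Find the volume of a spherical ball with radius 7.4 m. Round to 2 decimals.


Shape: sphere
Radius r = 7.4 m
Formula: V = (4/3) * pi * r^3
r^3 = 405.224
(4/3) * 405.224 = 540.298667
V = 540.298667 * pi
V = 1697.4
1697.4 m^3


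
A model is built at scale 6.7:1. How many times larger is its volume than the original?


Linear scale factor k = 6.7
Rule: under a linear scaling by k, volumes scale by k^3.
k^3 = 6.7 * 6.7 * 6.7
k^3 = 44.89 * 6.7
k^3 = 300.763
Volume scales by a factor of 300.763.
300.763 (dimensionless)


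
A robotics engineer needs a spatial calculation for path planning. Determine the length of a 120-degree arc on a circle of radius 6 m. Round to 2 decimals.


Shape: circular arc
Radius r = 6 m, Angle = 120 degrees
Formula: L = (angle/360) * 2 * pi * r
2 * pi * r = 12 * pi
L = (120/360) * 12 * pi
L = 4 * pi
L = 12.57
12.57 m


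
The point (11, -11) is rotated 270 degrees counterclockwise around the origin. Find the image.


Transformation: rotation about the origin
Original point: (11, -11)
Rule for 270 deg counterclockwise: (x, y) -> (y, -x)
Apply: (11, -11) -> (-11, -11)
(-11, -11)


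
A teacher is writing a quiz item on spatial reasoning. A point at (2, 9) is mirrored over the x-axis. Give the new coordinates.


Transformation: reflection
Original point: (2, 9)
Rule for reflection over the x-axis: (x, y) -> (x, -y)
Apply: (2, 9) -> (2, -9)
(2, -9)


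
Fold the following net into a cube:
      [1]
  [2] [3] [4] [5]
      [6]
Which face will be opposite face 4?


Net: cross layout. Take square 3 as the base (bottom).
Fold the four squares in the horizontal row up around 3: 2 -> left, 4 -> right, 5 wraps to the top.
Fold 1 and 6 up from 3: 1 -> back, 6 -> front.
Opposite pairs are therefore: (1, 6), (2, 4), (3, 5).
Face 4 is opposite face 2.
face 2


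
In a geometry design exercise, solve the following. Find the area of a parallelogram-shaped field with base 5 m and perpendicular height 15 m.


Shape: parallelogram
Base b = 5 m, Height h = 15 m
Formula: A = b * h
A = 5 * 15
A = 75
75 m^2


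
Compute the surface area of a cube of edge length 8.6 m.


Shape: cube
Side s = 8.6 m
A cube has 6 square faces.
Formula: SA = 6 * s^2
s^2 = 73.96
SA = 6 * 73.96
SA = 443.76
443.76 m^2


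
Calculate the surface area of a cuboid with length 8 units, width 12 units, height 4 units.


Shape: rectangular prism
l = 8 units, w = 12 units, h = 4 units
Formula: SA = 2(lw + lh + wh)
lw = 96, lh = 32, wh = 48
lw + lh + wh = 176
SA = 2 * 176
SA = 352
352 units^2


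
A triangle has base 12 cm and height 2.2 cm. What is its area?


Shape: triangle
Base b = 12 cm, Height h = 2.2 cm
Formula: A = (1/2) * b * h
A = 0.5 * 12 * 2.2
A = 0.5 * 26.4
A = 13.2
13.2 cm^2


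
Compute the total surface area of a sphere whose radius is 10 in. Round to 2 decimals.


Shape: sphere
Radius r = 10 in
Formula: SA = 4 * pi * r^2
r^2 = 100
SA = 4 * pi * 100
SA = 400 * pi
SA = 1256.64
1256.64 in^2


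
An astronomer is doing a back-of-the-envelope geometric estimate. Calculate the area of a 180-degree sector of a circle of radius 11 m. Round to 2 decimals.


Shape: circular sector
Radius r = 11 m, Angle = 180 degrees
Formula: A = (angle/360) * pi * r^2
r^2 = 121
Fraction of circle = 180/360
A = (180/360) * pi * 121
A = 60.5 * pi
A = 190.07
190.07 m^2


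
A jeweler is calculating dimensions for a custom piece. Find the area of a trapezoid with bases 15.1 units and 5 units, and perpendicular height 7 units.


Shape: trapezoid
Parallel sides a = 15.1 units, b = 5 units; Height h = 7 units
Formula: A = (a + b) * h / 2
a + b = 15.1 + 5 = 20.1
A = 20.1 * 7 / 2
A = 140.7 / 2
A = 70.35
70.35 units^2


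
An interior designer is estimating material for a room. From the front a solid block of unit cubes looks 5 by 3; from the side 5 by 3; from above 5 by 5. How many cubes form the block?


Orthographic views of a solid rectangular block:
Front view 5 x 3 -> length = 5, height = 3
Side view 5 x 3 -> width = 5, height = 3 (consistent)
Top view 5 x 5 -> confirms length = 5, width = 5
The block is 5 x 5 x 3.
Total unit cubes = 5 * 5 * 3 = 75
75 unit cubes


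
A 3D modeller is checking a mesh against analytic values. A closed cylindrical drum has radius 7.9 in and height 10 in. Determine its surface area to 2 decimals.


Shape: closed cylinder
Radius r = 7.9 in, Height h = 10 in
Formula: SA = 2*pi*r^2 + 2*pi*r*h = 2*pi*r*(r + h)
r + h = 17.9
2 * r * (r + h) = 2 * 7.9 * 17.9 = 282.82
SA = 282.82 * pi
SA = 888.51
888.51 in^2


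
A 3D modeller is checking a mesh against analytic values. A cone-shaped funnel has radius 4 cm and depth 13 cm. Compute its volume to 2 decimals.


Shape: cone
Radius r = 4 cm, Height h = 13 cm
Formula: V = (1/3) * pi * r^2 * h
r^2 = 16
pi * r^2 * h = pi * 16 * 13 = 208 * pi
V = 208 * pi / 3
V = 217.82
217.82 cm^3


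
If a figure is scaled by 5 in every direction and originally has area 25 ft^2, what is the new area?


Linear scale factor k = 5
Original area = 25 ft^2
Rule: under a linear scaling by k, areas scale by k^2.
k^2 = 5^2 = 25
New area = 25 * 25
New area = 625
625 ft^2


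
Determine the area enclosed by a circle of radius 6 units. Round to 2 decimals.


Shape: circle
Radius r = 6 units
Formula: A = pi * r^2
r^2 = 6^2 = 36
A = pi * 36
A = 113.1
113.1 units^2


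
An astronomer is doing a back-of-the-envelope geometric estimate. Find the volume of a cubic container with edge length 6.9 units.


Shape: cube
Side s = 6.9 units
Formula: V = s^3
V = 6.9 * 6.9 * 6.9
V = 47.61 * 6.9
V = 328.509
328.509 units^3


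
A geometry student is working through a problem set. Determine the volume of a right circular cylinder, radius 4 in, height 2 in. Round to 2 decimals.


Shape: cylinder
Radius r = 4 in, Height h = 2 in
Formula: V = pi * r^2 * h
r^2 = 16
V = pi * 16 * 2
V = 32 * pi
V = 100.53
100.53 in^3


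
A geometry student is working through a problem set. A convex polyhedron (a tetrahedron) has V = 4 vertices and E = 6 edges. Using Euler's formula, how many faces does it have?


Polyhedron: tetrahedron
Euler's formula for convex polyhedra: V - E + F = 2
Given: V = 4 vertices and E = 6 edges
Solve for F:
F = 2 + E - V = 2 + 6 - 4 = 4
4 faces


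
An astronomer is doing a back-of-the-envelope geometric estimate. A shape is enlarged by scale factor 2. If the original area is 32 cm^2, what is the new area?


Linear scale factor k = 2
Original area = 32 cm^2
Rule: under a linear scaling by k, areas scale by k^2.
k^2 = 2^2 = 4
New area = 32 * 4
New area = 128
128 cm^2


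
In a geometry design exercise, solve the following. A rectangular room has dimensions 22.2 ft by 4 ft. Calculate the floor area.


Shape: rectangle
Length l = 22.2 ft, Width w = 4 ft
Formula: A = l * w
A = 22.2 * 4
A = 88.8
88.8 ft^2


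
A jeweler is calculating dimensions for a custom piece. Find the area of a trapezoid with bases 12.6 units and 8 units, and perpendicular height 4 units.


Shape: trapezoid
Parallel sides a = 12.6 units, b = 8 units; Height h = 4 units
Formula: A = (a + b) * h / 2
a + b = 12.6 + 8 = 20.6
A = 20.6 * 4 / 2
A = 82.4 / 2
A = 41.2
41.2 units^2


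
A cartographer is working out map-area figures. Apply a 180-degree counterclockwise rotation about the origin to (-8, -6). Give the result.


Transformation: rotation about the origin
Original point: (-8, -6)
Rule for 180 deg: (x, y) -> (-x, -y)
Apply: (-8, -6) -> (8, 6)
(8, 6)


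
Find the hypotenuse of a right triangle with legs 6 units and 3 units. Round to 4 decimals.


Shape: right triangle
Legs a = 6 units, b = 3 units
Formula: c = sqrt(a^2 + b^2)
a^2 = 36, b^2 = 9
a^2 + b^2 = 45
c = sqrt(45)
c = 6.7082
6.7082 units


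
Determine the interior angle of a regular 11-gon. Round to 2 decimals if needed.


Shape: regular hendecagon (11 sides)
Formula: interior angle = (n - 2) * 180 / n
(n - 2) = 9
(n - 2) * 180 = 1620
angle = 1620 / 11
angle = 147.27
147.27 degrees


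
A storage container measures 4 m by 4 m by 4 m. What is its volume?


Shape: rectangular prism
l = 4 m, w = 4 m, h = 4 m
Formula: V = l * w * h
V = 4 * 4 * 4
V = 16 * 4
V = 64
64 m^3


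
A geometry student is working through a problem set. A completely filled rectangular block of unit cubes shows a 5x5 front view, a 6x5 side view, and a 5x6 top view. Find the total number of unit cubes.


Orthographic views of a solid rectangular block:
Front view 5 x 5 -> length = 5, height = 5
Side view 6 x 5 -> width = 6, height = 5 (consistent)
Top view 5 x 6 -> confirms length = 5, width = 6
The block is 5 x 6 x 5.
Total unit cubes = 5 * 6 * 5 = 150
150 unit cubes


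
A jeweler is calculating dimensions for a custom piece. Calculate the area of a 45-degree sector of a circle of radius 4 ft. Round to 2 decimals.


Shape: circular sector
Radius r = 4 ft, Angle = 45 degrees
Formula: A = (angle/360) * pi * r^2
r^2 = 16
Fraction of circle = 45/360
A = (45/360) * pi * 16
A = 2 * pi
A = 6.28
6.28 ft^2


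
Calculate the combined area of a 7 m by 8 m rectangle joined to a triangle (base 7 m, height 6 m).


Composite shape: rectangle + triangle
Rectangle area = 7 * 8 = 56
Triangle area = 0.5 * 7 * 6 = 21
Total = 56 + 21
Total = 77
77 m^2


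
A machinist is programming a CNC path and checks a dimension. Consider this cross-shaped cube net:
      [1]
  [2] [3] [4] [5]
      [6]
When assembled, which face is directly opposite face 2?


Net: cross layout. Take square 3 as the base (bottom).
Fold the four squares in the horizontal row up around 3: 2 -> left, 4 -> right, 5 wraps to the top.
Fold 1 and 6 up from 3: 1 -> back, 6 -> front.
Opposite pairs are therefore: (1, 6), (2, 4), (3, 5).
Face 2 is opposite face 4.
face 4


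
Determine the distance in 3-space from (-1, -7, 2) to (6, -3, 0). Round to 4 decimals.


3D distance between two points
P1 = (-1, -7, 2), P2 = (6, -3, 0)
Formula: d = sqrt((x2-x1)^2 + (y2-y1)^2 + (z2-z1)^2)
dx = 6 - -1 = 7
dy = -3 - -7 = 4
dz = 0 - 2 = -2
dx^2 + dy^2 + dz^2 = 49 + 16 + 4 = 69
d = sqrt(69)
d = 8.3066
8.3066 units


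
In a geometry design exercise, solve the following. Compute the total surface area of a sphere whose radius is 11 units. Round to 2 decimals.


Shape: sphere
Radius r = 11 units
Formula: SA = 4 * pi * r^2
r^2 = 121
SA = 4 * pi * 121
SA = 484 * pi
SA = 1520.53
1520.53 units^2


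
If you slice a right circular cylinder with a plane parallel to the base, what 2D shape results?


Solid: right circular cylinder
Cutting plane: parallel to the base
Visualize the intersection of the plane with the solid's surface.
The boundary of the cut region is a circle.
circle


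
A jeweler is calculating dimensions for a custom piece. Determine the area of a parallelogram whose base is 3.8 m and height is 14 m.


Shape: parallelogram
Base b = 3.8 m, Height h = 14 m
Formula: A = b * h
A = 3.8 * 14
A = 53.2
53.2 m^2


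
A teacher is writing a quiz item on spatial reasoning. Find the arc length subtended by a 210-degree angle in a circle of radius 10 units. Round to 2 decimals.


Shape: circular arc
Radius r = 10 units, Angle = 210 degrees
Formula: L = (angle/360) * 2 * pi * r
2 * pi * r = 20 * pi
L = (210/360) * 20 * pi
L = 11.666667 * pi
L = 36.65
36.65 units


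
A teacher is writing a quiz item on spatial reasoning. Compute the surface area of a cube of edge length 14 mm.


Shape: cube
Side s = 14 mm
A cube has 6 square faces.
Formula: SA = 6 * s^2
s^2 = 196
SA = 6 * 196
SA = 1176
1176 mm^2


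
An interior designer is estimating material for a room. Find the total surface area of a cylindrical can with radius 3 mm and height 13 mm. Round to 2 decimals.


Shape: closed cylinder
Radius r = 3 mm, Height h = 13 mm
Formula: SA = 2*pi*r^2 + 2*pi*r*h = 2*pi*r*(r + h)
r + h = 16
2 * r * (r + h) = 2 * 3 * 16 = 96
SA = 96 * pi
SA = 301.59
301.59 mm^2


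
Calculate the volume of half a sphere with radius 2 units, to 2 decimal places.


Shape: hemisphere (half of a sphere)
Radius r = 2 units
Formula: V = (1/2) * (4/3) * pi * r^3 = (2/3) * pi * r^3
r^3 = 8
(2/3) * 8 = 5.333333
V = 5.333333 * pi
V = 16.76
16.76 units^3


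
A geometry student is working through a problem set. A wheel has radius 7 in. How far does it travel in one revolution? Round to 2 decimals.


Shape: circle
Radius r = 7 in
Formula: C = 2 * pi * r
C = 2 * pi * 7
C = 14 * pi
C = 43.98
43.98 in


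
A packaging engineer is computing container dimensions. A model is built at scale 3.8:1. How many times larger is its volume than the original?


Linear scale factor k = 3.8
Rule: under a linear scaling by k, volumes scale by k^3.
k^3 = 3.8 * 3.8 * 3.8
k^3 = 14.44 * 3.8
k^3 = 54.872
Volume scales by a factor of 54.872.
54.872 (dimensionless)


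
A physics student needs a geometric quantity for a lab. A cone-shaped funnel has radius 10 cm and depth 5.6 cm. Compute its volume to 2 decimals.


Shape: cone
Radius r = 10 cm, Height h = 5.6 cm
Formula: V = (1/3) * pi * r^2 * h
r^2 = 100
pi * r^2 * h = pi * 100 * 5.6 = 560 * pi
V = 560 * pi / 3
V = 586.43
586.43 cm^3


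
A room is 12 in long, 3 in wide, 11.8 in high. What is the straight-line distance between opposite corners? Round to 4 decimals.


Shape: rectangular box (space diagonal)
l = 12 in, w = 3 in, h = 11.8 in
Visualize: the diagonal of the base, then a right triangle with that diagonal and the height.
Formula: d = sqrt(l^2 + w^2 + h^2)
l^2 + w^2 + h^2 = 144 + 9 + 139.24 = 292.24
d = sqrt(292.24)
d = 17.095
17.095 in


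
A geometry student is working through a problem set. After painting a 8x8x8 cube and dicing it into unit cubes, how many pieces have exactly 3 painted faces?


Large cube: 8 x 8 x 8, cut into unit cubes.
Cubes with 3 painted faces are at the corners. A cube always has 8 corners.
Count = 8
8 unit cubes


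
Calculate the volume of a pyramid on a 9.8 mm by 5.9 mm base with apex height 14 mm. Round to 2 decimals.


Shape: rectangular pyramid
Base: 9.8 mm x 5.9 mm, Height h = 14 mm
Formula: V = (1/3) * base_area * h
base_area = 9.8 * 5.9 = 57.82
base_area * h = 57.82 * 14 = 809.48
V = 809.48 / 3
V = 269.83
269.83 mm^3


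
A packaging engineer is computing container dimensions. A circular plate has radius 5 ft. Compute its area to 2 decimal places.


Shape: circle
Radius r = 5 ft
Formula: A = pi * r^2
r^2 = 5^2 = 25
A = pi * 25
A = 78.54
78.54 ft^2


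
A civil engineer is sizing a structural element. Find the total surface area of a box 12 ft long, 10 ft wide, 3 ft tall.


Shape: rectangular prism
l = 12 ft, w = 10 ft, h = 3 ft
Formula: SA = 2(lw + lh + wh)
lw = 120, lh = 36, wh = 30
lw + lh + wh = 186
SA = 2 * 186
SA = 372
372 ft^2


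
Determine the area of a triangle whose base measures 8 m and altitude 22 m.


Shape: triangle
Base b = 8 m, Height h = 22 m
Formula: A = (1/2) * b * h
A = 0.5 * 8 * 22
A = 0.5 * 176
A = 88
88 m^2


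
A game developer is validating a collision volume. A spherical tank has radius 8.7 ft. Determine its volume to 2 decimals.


Shape: sphere
Radius r = 8.7 ft
Formula: V = (4/3) * pi * r^3
r^3 = 658.503
(4/3) * 658.503 = 878.004
V = 878.004 * pi
V = 2758.33
2758.33 ft^3


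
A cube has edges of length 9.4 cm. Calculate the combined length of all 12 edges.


Shape: cube
Side s = 9.4 cm
A cube has 12 edges, all equal.
Formula: total edge length = 12 * s
Total = 12 * 9.4
Total = 112.8
112.8 cm


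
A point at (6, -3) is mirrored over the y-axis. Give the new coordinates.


Transformation: reflection
Original point: (6, -3)
Rule for reflection over the y-axis: (x, y) -> (-x, y)
Apply: (6, -3) -> (-6, -3)
(-6, -3)


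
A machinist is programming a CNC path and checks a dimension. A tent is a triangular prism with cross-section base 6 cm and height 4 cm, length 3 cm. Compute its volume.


Shape: triangular prism
Triangle base = 6 cm, triangle height = 4 cm, prism length L = 3 cm
Formula: V = (1/2 * b * h_tri) * L
Cross-section area = 0.5 * 6 * 4 = 12
V = 12 * 3
V = 36
36 cm^3


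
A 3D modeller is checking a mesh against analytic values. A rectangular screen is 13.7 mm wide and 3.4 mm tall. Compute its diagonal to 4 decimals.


Shape: rectangle (diagonal via Pythagoras)
Sides: 13.7 mm and 3.4 mm
Formula: d = sqrt(l^2 + w^2)
l^2 = 187.69, w^2 = 11.56
l^2 + w^2 = 199.25
d = sqrt(199.25)
d = 14.1156
14.1156 mm


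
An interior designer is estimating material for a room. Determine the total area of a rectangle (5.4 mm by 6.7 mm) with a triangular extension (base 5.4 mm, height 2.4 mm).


Composite shape: rectangle + triangle
Rectangle area = 5.4 * 6.7 = 36.18
Triangle area = 0.5 * 5.4 * 2.4 = 6.48
Total = 36.18 + 6.48
Total = 42.66
42.66 mm^2


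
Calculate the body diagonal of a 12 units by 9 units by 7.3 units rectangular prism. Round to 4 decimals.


Shape: rectangular box (space diagonal)
l = 12 units, w = 9 units, h = 7.3 units
Visualize: the diagonal of the base, then a right triangle with that diagonal and the height.
Formula: d = sqrt(l^2 + w^2 + h^2)
l^2 + w^2 + h^2 = 144 + 81 + 53.29 = 278.29
d = sqrt(278.29)
d = 16.682
16.682 units


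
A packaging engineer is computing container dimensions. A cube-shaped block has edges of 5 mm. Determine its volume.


Shape: cube
Side s = 5 mm
Formula: V = s^3
V = 5 * 5 * 5
V = 25 * 5
V = 125
125 mm^3


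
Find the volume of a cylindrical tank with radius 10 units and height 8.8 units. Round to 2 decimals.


Shape: cylinder
Radius r = 10 units, Height h = 8.8 units
Formula: V = pi * r^2 * h
r^2 = 100
V = pi * 100 * 8.8
V = 880 * pi
V = 2764.6
2764.6 units^3


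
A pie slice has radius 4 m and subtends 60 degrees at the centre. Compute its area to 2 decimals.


Shape: circular sector
Radius r = 4 m, Angle = 60 degrees
Formula: A = (angle/360) * pi * r^2
r^2 = 16
Fraction of circle = 60/360
A = (60/360) * pi * 16
A = 2.666667 * pi
A = 8.38
8.38 m^2


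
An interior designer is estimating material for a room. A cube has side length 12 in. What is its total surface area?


Shape: cube
Side s = 12 in
A cube has 6 square faces.
Formula: SA = 6 * s^2
s^2 = 144
SA = 6 * 144
SA = 864
864 in^2


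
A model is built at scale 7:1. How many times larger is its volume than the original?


Linear scale factor k = 7
Rule: under a linear scaling by k, volumes scale by k^3.
k^3 = 7 * 7 * 7
k^3 = 49 * 7
k^3 = 343
Volume scales by a factor of 343.
343 (dimensionless)


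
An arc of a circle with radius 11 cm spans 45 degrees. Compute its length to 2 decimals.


Shape: circular arc
Radius r = 11 cm, Angle = 45 degrees
Formula: L = (angle/360) * 2 * pi * r
2 * pi * r = 22 * pi
L = (45/360) * 22 * pi
L = 2.75 * pi
L = 8.64
8.64 cm


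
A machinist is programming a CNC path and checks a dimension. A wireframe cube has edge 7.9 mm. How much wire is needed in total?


Shape: cube
Side s = 7.9 mm
A cube has 12 edges, all equal.
Formula: total edge length = 12 * s
Total = 12 * 7.9
Total = 94.8
94.8 mm


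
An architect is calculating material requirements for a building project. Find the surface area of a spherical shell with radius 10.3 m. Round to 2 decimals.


Shape: sphere
Radius r = 10.3 m
Formula: SA = 4 * pi * r^2
r^2 = 106.09
SA = 4 * pi * 106.09
SA = 424.36 * pi
SA = 1333.17
1333.17 m^2


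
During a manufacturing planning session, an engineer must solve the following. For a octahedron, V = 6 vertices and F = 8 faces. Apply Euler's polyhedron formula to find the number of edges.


Polyhedron: octahedron
Euler's formula for convex polyhedra: V - E + F = 2
Given: V = 6 vertices and F = 8 faces
Solve for E:
E = V + F - 2 = 6 + 8 - 2 = 12
12 edges


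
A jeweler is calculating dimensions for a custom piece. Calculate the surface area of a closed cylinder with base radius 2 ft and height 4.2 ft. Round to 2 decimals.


Shape: closed cylinder
Radius r = 2 ft, Height h = 4.2 ft
Formula: SA = 2*pi*r^2 + 2*pi*r*h = 2*pi*r*(r + h)
r + h = 6.2
2 * r * (r + h) = 2 * 2 * 6.2 = 24.8
SA = 24.8 * pi
SA = 77.91
77.91 ft^2


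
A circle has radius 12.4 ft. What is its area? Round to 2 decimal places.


Shape: circle
Radius r = 12.4 ft
Formula: A = pi * r^2
r^2 = 12.4^2 = 153.76
A = pi * 153.76
A = 483.05
483.05 ft^2


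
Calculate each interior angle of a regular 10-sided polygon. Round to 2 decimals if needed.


Shape: regular decagon (10 sides)
Formula: interior angle = (n - 2) * 180 / n
(n - 2) = 8
(n - 2) * 180 = 1440
angle = 1440 / 10
angle = 144
144 degrees


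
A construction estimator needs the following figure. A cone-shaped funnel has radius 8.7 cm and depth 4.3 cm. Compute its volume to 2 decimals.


Shape: cone
Radius r = 8.7 cm, Height h = 4.3 cm
Formula: V = (1/3) * pi * r^2 * h
r^2 = 75.69
pi * r^2 * h = pi * 75.69 * 4.3 = 325.467 * pi
V = 325.467 * pi / 3
V = 340.83
340.83 cm^3


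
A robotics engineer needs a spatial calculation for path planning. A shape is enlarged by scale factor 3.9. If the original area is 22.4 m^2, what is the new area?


Linear scale factor k = 3.9
Original area = 22.4 m^2
Rule: under a linear scaling by k, areas scale by k^2.
k^2 = 3.9^2 = 15.21
New area = 22.4 * 15.21
New area = 340.704
340.704 m^2


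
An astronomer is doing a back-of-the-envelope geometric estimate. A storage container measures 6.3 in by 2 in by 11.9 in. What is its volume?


Shape: rectangular prism
l = 6.3 in, w = 2 in, h = 11.9 in
Formula: V = l * w * h
V = 6.3 * 2 * 11.9
V = 12.6 * 11.9
V = 149.94
149.94 in^3


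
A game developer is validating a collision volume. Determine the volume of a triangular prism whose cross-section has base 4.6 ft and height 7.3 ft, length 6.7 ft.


Shape: triangular prism
Triangle base = 4.6 ft, triangle height = 7.3 ft, prism length L = 6.7 ft
Formula: V = (1/2 * b * h_tri) * L
Cross-section area = 0.5 * 4.6 * 7.3 = 16.79
V = 16.79 * 6.7
V = 112.493
112.493 ft^3


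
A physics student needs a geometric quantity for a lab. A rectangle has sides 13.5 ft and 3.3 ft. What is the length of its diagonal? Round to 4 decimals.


Shape: rectangle (diagonal via Pythagoras)
Sides: 13.5 ft and 3.3 ft
Formula: d = sqrt(l^2 + w^2)
l^2 = 182.25, w^2 = 10.89
l^2 + w^2 = 193.14
d = sqrt(193.14)
d = 13.8975
13.8975 ft


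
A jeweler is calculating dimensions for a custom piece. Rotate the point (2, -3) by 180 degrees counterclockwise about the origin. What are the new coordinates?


Transformation: rotation about the origin
Original point: (2, -3)
Rule for 180 deg: (x, y) -> (-x, -y)
Apply: (2, -3) -> (-2, 3)
(-2, 3)


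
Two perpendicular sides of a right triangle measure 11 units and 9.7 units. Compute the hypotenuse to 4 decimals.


Shape: right triangle
Legs a = 11 units, b = 9.7 units
Formula: c = sqrt(a^2 + b^2)
a^2 = 121, b^2 = 94.09
a^2 + b^2 = 215.09
c = sqrt(215.09)
c = 14.6659
14.6659 units


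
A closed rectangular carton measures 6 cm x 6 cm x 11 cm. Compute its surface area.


Shape: rectangular prism
l = 6 cm, w = 6 cm, h = 11 cm
Formula: SA = 2(lw + lh + wh)
lw = 36, lh = 66, wh = 66
lw + lh + wh = 168
SA = 2 * 168
SA = 336
336 cm^2


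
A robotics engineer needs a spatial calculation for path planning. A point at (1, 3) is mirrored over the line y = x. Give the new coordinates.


Transformation: reflection
Original point: (1, 3)
Rule for reflection over y = x: (x, y) -> (y, x)
Apply: (1, 3) -> (3, 1)
(3, 1)


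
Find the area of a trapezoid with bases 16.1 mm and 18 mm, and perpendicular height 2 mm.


Shape: trapezoid
Parallel sides a = 16.1 mm, b = 18 mm; Height h = 2 mm
Formula: A = (a + b) * h / 2
a + b = 16.1 + 18 = 34.1
A = 34.1 * 2 / 2
A = 68.2 / 2
A = 34.1
34.1 mm^2


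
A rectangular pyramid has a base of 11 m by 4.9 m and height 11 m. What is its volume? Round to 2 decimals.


Shape: rectangular pyramid
Base: 11 m x 4.9 m, Height h = 11 m
Formula: V = (1/3) * base_area * h
base_area = 11 * 4.9 = 53.9
base_area * h = 53.9 * 11 = 592.9
V = 592.9 / 3
V = 197.63
197.63 m^3


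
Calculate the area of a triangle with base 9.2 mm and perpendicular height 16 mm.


Shape: triangle
Base b = 9.2 mm, Height h = 16 mm
Formula: A = (1/2) * b * h
A = 0.5 * 9.2 * 16
A = 0.5 * 147.2
A = 73.6
73.6 mm^2


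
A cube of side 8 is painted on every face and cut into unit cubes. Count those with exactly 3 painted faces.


Large cube: 8 x 8 x 8, cut into unit cubes.
Cubes with 3 painted faces are at the corners. A cube always has 8 corners.
Count = 8
8 unit cubes


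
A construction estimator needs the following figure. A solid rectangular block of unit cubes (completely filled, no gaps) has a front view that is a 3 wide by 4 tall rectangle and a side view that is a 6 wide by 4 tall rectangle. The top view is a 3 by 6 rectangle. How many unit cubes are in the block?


Orthographic views of a solid rectangular block:
Front view 3 x 4 -> length = 3, height = 4
Side view 6 x 4 -> width = 6, height = 4 (consistent)
Top view 3 x 6 -> confirms length = 3, width = 6
The block is 3 x 6 x 4.
Total unit cubes = 3 * 6 * 4 = 72
72 unit cubes


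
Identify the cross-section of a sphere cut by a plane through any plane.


Solid: sphere
Cutting plane: through any plane
Visualize the intersection of the plane with the solid's surface.
The boundary of the cut region is a circle.
circle


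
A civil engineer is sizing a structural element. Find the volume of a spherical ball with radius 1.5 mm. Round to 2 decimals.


Shape: sphere
Radius r = 1.5 mm
Formula: V = (4/3) * pi * r^3
r^3 = 3.375
(4/3) * 3.375 = 4.5
V = 4.5 * pi
V = 14.14
14.14 mm^3


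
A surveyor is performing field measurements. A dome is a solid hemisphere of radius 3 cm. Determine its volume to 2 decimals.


Shape: hemisphere (half of a sphere)
Radius r = 3 cm
Formula: V = (1/2) * (4/3) * pi * r^3 = (2/3) * pi * r^3
r^3 = 27
(2/3) * 27 = 18
V = 18 * pi
V = 56.55
56.55 cm^3


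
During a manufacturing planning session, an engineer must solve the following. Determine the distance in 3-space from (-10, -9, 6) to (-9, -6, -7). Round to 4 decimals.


3D distance between two points
P1 = (-10, -9, 6), P2 = (-9, -6, -7)
Formula: d = sqrt((x2-x1)^2 + (y2-y1)^2 + (z2-z1)^2)
dx = -9 - -10 = 1
dy = -6 - -9 = 3
dz = -7 - 6 = -13
dx^2 + dy^2 + dz^2 = 1 + 9 + 169 = 179
d = sqrt(179)
d = 13.3791
13.3791 units


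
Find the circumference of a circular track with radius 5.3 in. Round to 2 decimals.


Shape: circle
Radius r = 5.3 in
Formula: C = 2 * pi * r
C = 2 * pi * 5.3
C = 10.6 * pi
C = 33.3
33.3 in


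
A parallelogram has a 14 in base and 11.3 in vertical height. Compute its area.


Shape: parallelogram
Base b = 14 in, Height h = 11.3 in
Formula: A = b * h
A = 14 * 11.3
A = 158.2
158.2 in^2


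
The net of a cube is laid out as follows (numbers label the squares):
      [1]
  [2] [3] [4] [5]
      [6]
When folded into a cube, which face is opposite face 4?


Net: cross layout. Take square 3 as the base (bottom).
Fold the four squares in the horizontal row up around 3: 2 -> left, 4 -> right, 5 wraps to the top.
Fold 1 and 6 up from 3: 1 -> back, 6 -> front.
Opposite pairs are therefore: (1, 6), (2, 4), (3, 5).
Face 4 is opposite face 2.
face 2


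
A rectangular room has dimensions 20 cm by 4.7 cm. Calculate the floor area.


Shape: rectangle
Length l = 20 cm, Width w = 4.7 cm
Formula: A = l * w
A = 20 * 4.7
A = 94
94 cm^2


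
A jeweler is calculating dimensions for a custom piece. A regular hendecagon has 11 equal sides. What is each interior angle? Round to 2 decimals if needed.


Shape: regular hendecagon (11 sides)
Formula: interior angle = (n - 2) * 180 / n
(n - 2) = 9
(n - 2) * 180 = 1620
angle = 1620 / 11
angle = 147.27
147.27 degrees


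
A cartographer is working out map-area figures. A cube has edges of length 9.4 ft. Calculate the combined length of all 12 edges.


Shape: cube
Side s = 9.4 ft
A cube has 12 edges, all equal.
Formula: total edge length = 12 * s
Total = 12 * 9.4
Total = 112.8
112.8 ft


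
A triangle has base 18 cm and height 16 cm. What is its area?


Shape: triangle
Base b = 18 cm, Height h = 16 cm
Formula: A = (1/2) * b * h
A = 0.5 * 18 * 16
A = 0.5 * 288
A = 144
144 cm^2


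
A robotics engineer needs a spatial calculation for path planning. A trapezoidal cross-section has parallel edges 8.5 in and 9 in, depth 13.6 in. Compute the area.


Shape: trapezoid
Parallel sides a = 8.5 in, b = 9 in; Height h = 13.6 in
Formula: A = (a + b) * h / 2
a + b = 8.5 + 9 = 17.5
A = 17.5 * 13.6 / 2
A = 238 / 2
A = 119
119 in^2


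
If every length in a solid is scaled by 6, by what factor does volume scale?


Linear scale factor k = 6
Rule: under a linear scaling by k, volumes scale by k^3.
k^3 = 6 * 6 * 6
k^3 = 36 * 6
k^3 = 216
Volume scales by a factor of 216.
216 (dimensionless)


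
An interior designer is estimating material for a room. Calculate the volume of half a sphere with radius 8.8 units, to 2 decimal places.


Shape: hemisphere (half of a sphere)
Radius r = 8.8 units
Formula: V = (1/2) * (4/3) * pi * r^3 = (2/3) * pi * r^3
r^3 = 681.472
(2/3) * 681.472 = 454.314667
V = 454.314667 * pi
V = 1427.27
1427.27 units^3


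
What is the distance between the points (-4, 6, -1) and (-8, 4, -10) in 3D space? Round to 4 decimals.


3D distance between two points
P1 = (-4, 6, -1), P2 = (-8, 4, -10)
Formula: d = sqrt((x2-x1)^2 + (y2-y1)^2 + (z2-z1)^2)
dx = -8 - -4 = -4
dy = 4 - 6 = -2
dz = -10 - -1 = -9
dx^2 + dy^2 + dz^2 = 16 + 4 + 81 = 101
d = sqrt(101)
d = 10.0499
10.0499 units


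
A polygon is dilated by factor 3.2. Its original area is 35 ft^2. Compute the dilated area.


Linear scale factor k = 3.2
Original area = 35 ft^2
Rule: under a linear scaling by k, areas scale by k^2.
k^2 = 3.2^2 = 10.24
New area = 35 * 10.24
New area = 358.4
358.4 ft^2


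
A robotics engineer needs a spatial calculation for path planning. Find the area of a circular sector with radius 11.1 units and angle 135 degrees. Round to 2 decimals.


Shape: circular sector
Radius r = 11.1 units, Angle = 135 degrees
Formula: A = (angle/360) * pi * r^2
r^2 = 123.21
Fraction of circle = 135/360
A = (135/360) * pi * 123.21
A = 46.20375 * pi
A = 145.15
145.15 units^2


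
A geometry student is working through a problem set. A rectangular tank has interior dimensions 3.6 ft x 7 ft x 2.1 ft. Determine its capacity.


Shape: rectangular prism
l = 3.6 ft, w = 7 ft, h = 2.1 ft
Formula: V = l * w * h
V = 3.6 * 7 * 2.1
V = 25.2 * 2.1
V = 52.92
52.92 ft^3


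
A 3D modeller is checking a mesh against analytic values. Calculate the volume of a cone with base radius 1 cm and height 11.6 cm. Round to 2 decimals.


Shape: cone
Radius r = 1 cm, Height h = 11.6 cm
Formula: V = (1/3) * pi * r^2 * h
r^2 = 1
pi * r^2 * h = pi * 1 * 11.6 = 11.6 * pi
V = 11.6 * pi / 3
V = 12.15
12.15 cm^3


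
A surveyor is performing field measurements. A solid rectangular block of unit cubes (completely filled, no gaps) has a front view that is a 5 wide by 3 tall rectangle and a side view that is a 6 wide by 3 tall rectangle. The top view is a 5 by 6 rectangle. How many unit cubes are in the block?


Orthographic views of a solid rectangular block:
Front view 5 x 3 -> length = 5, height = 3
Side view 6 x 3 -> width = 6, height = 3 (consistent)
Top view 5 x 6 -> confirms length = 5, width = 6
The block is 5 x 6 x 3.
Total unit cubes = 5 * 6 * 3 = 90
90 unit cubes


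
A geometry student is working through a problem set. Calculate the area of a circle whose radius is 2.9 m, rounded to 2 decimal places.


Shape: circle
Radius r = 2.9 m
Formula: A = pi * r^2
r^2 = 2.9^2 = 8.41
A = pi * 8.41
A = 26.42
26.42 m^2


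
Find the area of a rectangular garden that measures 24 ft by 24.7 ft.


Shape: rectangle
Length l = 24 ft, Width w = 24.7 ft
Formula: A = l * w
A = 24 * 24.7
A = 592.8
592.8 ft^2


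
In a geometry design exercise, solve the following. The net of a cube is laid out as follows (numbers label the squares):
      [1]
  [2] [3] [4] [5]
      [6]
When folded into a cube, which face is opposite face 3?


Net: cross layout. Take square 3 as the base (bottom).
Fold the four squares in the horizontal row up around 3: 2 -> left, 4 -> right, 5 wraps to the top.
Fold 1 and 6 up from 3: 1 -> back, 6 -> front.
Opposite pairs are therefore: (1, 6), (2, 4), (3, 5).
Face 3 is opposite face 5.
face 5


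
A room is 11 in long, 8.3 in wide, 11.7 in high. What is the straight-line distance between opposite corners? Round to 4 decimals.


Shape: rectangular box (space diagonal)
l = 11 in, w = 8.3 in, h = 11.7 in
Visualize: the diagonal of the base, then a right triangle with that diagonal and the height.
Formula: d = sqrt(l^2 + w^2 + h^2)
l^2 + w^2 + h^2 = 121 + 68.89 + 136.89 = 326.78
d = sqrt(326.78)
d = 18.0771
18.0771 in


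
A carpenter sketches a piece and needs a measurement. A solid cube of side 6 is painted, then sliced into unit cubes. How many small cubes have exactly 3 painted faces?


Large cube: 6 x 6 x 6, cut into unit cubes.
Cubes with 3 painted faces are at the corners. A cube always has 8 corners.
Count = 8
8 unit cubes


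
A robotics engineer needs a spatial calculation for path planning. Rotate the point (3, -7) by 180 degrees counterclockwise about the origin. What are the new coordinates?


Transformation: rotation about the origin
Original point: (3, -7)
Rule for 180 deg: (x, y) -> (-x, -y)
Apply: (3, -7) -> (-3, 7)
(-3, 7)


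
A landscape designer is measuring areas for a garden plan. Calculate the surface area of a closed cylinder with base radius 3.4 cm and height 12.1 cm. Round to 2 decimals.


Shape: closed cylinder
Radius r = 3.4 cm, Height h = 12.1 cm
Formula: SA = 2*pi*r^2 + 2*pi*r*h = 2*pi*r*(r + h)
r + h = 15.5
2 * r * (r + h) = 2 * 3.4 * 15.5 = 105.4
SA = 105.4 * pi
SA = 331.12
331.12 cm^2


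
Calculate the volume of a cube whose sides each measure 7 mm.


Shape: cube
Side s = 7 mm
Formula: V = s^3
V = 7 * 7 * 7
V = 49 * 7
V = 343
343 mm^3


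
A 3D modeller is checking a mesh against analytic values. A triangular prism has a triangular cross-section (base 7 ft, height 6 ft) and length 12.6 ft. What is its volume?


Shape: triangular prism
Triangle base = 7 ft, triangle height = 6 ft, prism length L = 12.6 ft
Formula: V = (1/2 * b * h_tri) * L
Cross-section area = 0.5 * 7 * 6 = 21
V = 21 * 12.6
V = 264.6
264.6 ft^3


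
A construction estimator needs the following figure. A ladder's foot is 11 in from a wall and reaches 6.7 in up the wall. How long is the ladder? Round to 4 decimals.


Shape: right triangle
Legs a = 11 in, b = 6.7 in
Formula: c = sqrt(a^2 + b^2)
a^2 = 121, b^2 = 44.89
a^2 + b^2 = 165.89
c = sqrt(165.89)
c = 12.8798
12.8798 in


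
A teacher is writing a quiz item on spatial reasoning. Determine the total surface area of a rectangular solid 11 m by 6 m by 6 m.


Shape: rectangular prism
l = 11 m, w = 6 m, h = 6 m
Formula: SA = 2(lw + lh + wh)
lw = 66, lh = 66, wh = 36
lw + lh + wh = 168
SA = 2 * 168
SA = 336
336 m^2


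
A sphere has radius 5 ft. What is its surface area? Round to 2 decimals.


Shape: sphere
Radius r = 5 ft
Formula: SA = 4 * pi * r^2
r^2 = 25
SA = 4 * pi * 25
SA = 100 * pi
SA = 314.16
314.16 ft^2


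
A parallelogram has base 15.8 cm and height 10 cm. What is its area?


Shape: parallelogram
Base b = 15.8 cm, Height h = 10 cm
Formula: A = b * h
A = 15.8 * 10
A = 158
158 cm^2


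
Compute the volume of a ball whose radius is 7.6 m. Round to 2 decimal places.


Shape: sphere
Radius r = 7.6 m
Formula: V = (4/3) * pi * r^3
r^3 = 438.976
(4/3) * 438.976 = 585.301333
V = 585.301333 * pi
V = 1838.78
1838.78 m^3


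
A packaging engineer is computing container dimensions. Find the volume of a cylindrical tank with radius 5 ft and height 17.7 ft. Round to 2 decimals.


Shape: cylinder
Radius r = 5 ft, Height h = 17.7 ft
Formula: V = pi * r^2 * h
r^2 = 25
V = pi * 25 * 17.7
V = 442.5 * pi
V = 1390.15
1390.15 ft^3


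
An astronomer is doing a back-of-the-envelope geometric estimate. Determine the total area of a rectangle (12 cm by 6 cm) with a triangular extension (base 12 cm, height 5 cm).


Composite shape: rectangle + triangle
Rectangle area = 12 * 6 = 72
Triangle area = 0.5 * 12 * 5 = 30
Total = 72 + 30
Total = 102
102 cm^2


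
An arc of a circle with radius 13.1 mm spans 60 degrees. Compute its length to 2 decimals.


Shape: circular arc
Radius r = 13.1 mm, Angle = 60 degrees
Formula: L = (angle/360) * 2 * pi * r
2 * pi * r = 26.2 * pi
L = (60/360) * 26.2 * pi
L = 4.366667 * pi
L = 13.72
13.72 mm


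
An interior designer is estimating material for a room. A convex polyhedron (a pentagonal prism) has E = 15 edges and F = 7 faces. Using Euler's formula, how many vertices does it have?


Polyhedron: pentagonal prism
Euler's formula for convex polyhedra: V - E + F = 2
Given: E = 15 edges and F = 7 faces
Solve for V:
V = 2 + E - F = 2 + 15 - 7 = 10
10 vertices


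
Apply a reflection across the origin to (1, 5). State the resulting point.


Transformation: reflection
Original point: (1, 5)
Rule for reflection through the origin: (x, y) -> (-x, -y)
Apply: (1, 5) -> (-1, -5)
(-1, -5)


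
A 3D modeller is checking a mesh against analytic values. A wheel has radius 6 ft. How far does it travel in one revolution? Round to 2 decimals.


Shape: circle
Radius r = 6 ft
Formula: C = 2 * pi * r
C = 2 * pi * 6
C = 12 * pi
C = 37.7
37.7 ft


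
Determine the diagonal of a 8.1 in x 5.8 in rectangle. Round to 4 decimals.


Shape: rectangle (diagonal via Pythagoras)
Sides: 8.1 in and 5.8 in
Formula: d = sqrt(l^2 + w^2)
l^2 = 65.61, w^2 = 33.64
l^2 + w^2 = 99.25
d = sqrt(99.25)
d = 9.9624
9.9624 in
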